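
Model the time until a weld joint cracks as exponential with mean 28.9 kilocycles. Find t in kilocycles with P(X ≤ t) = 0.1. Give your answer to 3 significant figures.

3.04

The rate is λ = 1/28.9 = 0.0346021 per kilocycle.
Set 1 − e^(−λt) = 0.1, so t = −ln(0.9)/λ = 0.10536/0.0346021 ≈ 3.04492 kilocycles.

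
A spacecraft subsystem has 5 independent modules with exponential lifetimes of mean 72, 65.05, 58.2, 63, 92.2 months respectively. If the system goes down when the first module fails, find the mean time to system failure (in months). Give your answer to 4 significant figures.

13.67

The first failure time is exponential with rate Σλ_i = 1/72 + 1/65.05 + 1/58.2 + 1/63 + 1/92.2 = 0.0731628 per month.
E[min] = 1/Σλ = 1/0.0731628 = 13.6681 months.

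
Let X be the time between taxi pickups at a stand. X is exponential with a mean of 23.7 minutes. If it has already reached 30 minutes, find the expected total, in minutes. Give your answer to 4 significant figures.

53.70

The rate is λ = 1/23.7 = 0.0421941 per minute.
By memorylessness, E[X | X > 30] = 30 + 1/λ = 30 + 23.7 = 53.7 minutes.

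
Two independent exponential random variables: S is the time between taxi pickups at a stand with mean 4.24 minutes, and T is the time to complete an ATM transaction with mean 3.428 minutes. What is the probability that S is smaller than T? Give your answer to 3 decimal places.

0.447

λ_1 = 1/4.24 = 0.235849, λ_2 = 1/3.428 = 0.291715.
For independent exponentials, P(S < T) = λ_1/(λ_1+λ_2) = 0.235849/0.527564 ≈ 0.447.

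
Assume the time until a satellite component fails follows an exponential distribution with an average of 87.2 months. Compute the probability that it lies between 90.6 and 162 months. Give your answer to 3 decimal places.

0.198

The rate is λ = 1/87.2 = 0.0114679 per month.
P(90.6 < X < 162) = e^(−λ·90.6) − e^(−λ·162) = 0.35381 − 0.15602 ≈ 0.198.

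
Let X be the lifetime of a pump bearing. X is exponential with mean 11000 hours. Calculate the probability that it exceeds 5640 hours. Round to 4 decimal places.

The rate is λ = 1/11000 = 0.0000909091 per hour.
P(X > 5640) = e^(−λ·5640) = e^(−0.51273) ≈ 0.5989.

0.5989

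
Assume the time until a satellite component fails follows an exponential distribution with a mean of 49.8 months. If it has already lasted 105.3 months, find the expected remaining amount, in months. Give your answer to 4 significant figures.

49.80

The rate is λ = 1/49.8 = 0.0200803 per month.
By memorylessness, the remaining amount past any threshold is again Exp(λ) with mean 1/λ = 49.8 months.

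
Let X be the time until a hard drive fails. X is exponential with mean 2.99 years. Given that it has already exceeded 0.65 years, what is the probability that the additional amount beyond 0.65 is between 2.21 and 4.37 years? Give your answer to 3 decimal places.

0.246

The rate is λ = 1/2.99 = 0.334448 per year.
Memoryless: the residual past 0.65 is again Exp(λ).
P(2.21 < residual < 4.37) = e^(−λ·2.21) − e^(−λ·4.37) = 0.47753 − 0.23188 ≈ 0.246.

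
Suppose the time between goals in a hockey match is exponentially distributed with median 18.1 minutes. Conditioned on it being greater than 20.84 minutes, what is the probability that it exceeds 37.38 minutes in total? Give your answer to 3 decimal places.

0.531

For an exponential, median = ln(2)/λ, so λ = ln 2 / 18.1 = 0.0382954 per minute.
By the memoryless property, P(X > 20.84+16.54 | X > 20.84) = P(X > 16.54).
P(X > 16.54) = e^(−0.63341) ≈ 0.531.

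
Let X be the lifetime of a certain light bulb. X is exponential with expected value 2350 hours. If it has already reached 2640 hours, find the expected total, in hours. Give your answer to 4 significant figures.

4990

The rate is λ = 1/2350 = 0.000425532 per hour.
By memorylessness, E[X | X > 2640] = 2640 + 1/λ = 2640 + 2350 = 4990 hours.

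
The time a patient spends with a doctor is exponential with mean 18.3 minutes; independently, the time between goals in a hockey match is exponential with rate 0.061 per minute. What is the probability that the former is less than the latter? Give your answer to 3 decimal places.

λ_1 = 1/18.3 = 0.0546448, λ_2 = 0.061.
For independent exponentials, P(the former < the latter) = λ_1/(λ_1+λ_2) = 0.0546448/0.115645 ≈ 0.473.

0.473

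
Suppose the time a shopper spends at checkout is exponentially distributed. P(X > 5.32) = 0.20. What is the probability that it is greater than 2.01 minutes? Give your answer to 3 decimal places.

0.544

e^(−λ·5.32) = 0.20 ⇒ λ = −ln(0.20)/5.32 = 0.302526.
P(X > 2.01) = e^(−0.302526·2.01) = e^(−0.60808) ≈ 0.544.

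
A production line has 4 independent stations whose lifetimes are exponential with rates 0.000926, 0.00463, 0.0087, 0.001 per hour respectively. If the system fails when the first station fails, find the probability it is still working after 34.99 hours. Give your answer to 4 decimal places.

0.5864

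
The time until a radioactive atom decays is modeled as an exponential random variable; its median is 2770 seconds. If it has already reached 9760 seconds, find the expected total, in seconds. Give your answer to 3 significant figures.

13800

For an exponential, median = ln(2)/λ, so λ = ln 2 / 2770 = 0.000250234 per second.
By memorylessness, E[X | X > 9760] = 9760 + 1/λ = 9760 + 3996.27 = 13756.3 seconds.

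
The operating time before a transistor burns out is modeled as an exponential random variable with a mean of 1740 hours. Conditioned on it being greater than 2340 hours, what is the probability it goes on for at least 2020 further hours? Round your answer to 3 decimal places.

0.313

The rate is λ = 1/1740 = 0.000574713 per hour.
The exponential is memoryless, so the remaining time is again Exp(λ): the condition X > 2340 is irrelevant.
P(X > 2020) = e^(−1.1609) ≈ 0.313.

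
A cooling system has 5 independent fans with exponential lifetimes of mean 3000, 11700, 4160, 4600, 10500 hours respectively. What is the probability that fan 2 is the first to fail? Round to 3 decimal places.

Rates: λ_i = 1/mean_i → 0.000333333, 0.0000854701, 0.000240385, 0.000217391, 0.0000952381; Σλ = 0.000971817.
P(fan 2 first) = λ_2/Σλ = 0.0000854701/0.000971817 ≈ 0.088.

0.088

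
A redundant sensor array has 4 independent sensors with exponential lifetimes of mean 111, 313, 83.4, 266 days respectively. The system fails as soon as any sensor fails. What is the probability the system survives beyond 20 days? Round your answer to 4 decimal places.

The first failure time is exponential with rate Σλ_i = 1/111 + 1/313 + 1/83.4 + 1/266 = 0.0279537 per day.
P(min > 20) = e^(−0.0279537·20) = e^(−0.55907) ≈ 0.5717.

0.5717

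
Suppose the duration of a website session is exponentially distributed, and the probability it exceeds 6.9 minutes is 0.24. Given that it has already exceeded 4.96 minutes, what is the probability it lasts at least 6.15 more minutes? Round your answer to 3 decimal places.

From e^(−λ·6.9) = 0.24, λ = −ln(0.24)/6.9 = 0.206828.
Memoryless: P(X > 4.96+6.15 | X > 4.96) = P(X > 6.15) = e^(−0.206828·6.15) ≈ 0.280.

0.280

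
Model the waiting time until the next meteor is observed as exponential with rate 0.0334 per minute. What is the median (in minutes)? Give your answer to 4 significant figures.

20.75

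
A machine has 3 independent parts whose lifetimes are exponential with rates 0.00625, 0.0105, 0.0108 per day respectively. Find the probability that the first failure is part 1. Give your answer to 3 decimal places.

0.227

The time to first failure is exponential with rate Σλ = 0.00625 + 0.0105 + 0.0108 = 0.02755.
P(part 1 first) = λ_1/Σλ = 0.00625/0.02755 ≈ 0.227.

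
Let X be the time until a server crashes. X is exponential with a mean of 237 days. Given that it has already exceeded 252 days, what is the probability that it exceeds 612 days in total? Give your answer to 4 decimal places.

0.2189

The rate is λ = 1/237 = 0.00421941 per day.
The exponential is memoryless, so the remaining time is again Exp(λ): the condition X > 252 is irrelevant.
P(X > 360) = e^(−1.519) ≈ 0.2189.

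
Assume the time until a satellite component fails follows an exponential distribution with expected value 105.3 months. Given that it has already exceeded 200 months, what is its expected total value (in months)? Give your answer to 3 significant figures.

305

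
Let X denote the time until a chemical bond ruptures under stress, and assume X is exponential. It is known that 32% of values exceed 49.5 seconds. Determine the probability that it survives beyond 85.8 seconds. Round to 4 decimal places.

0.1388

e^(−λ·49.5) = 0.32 ⇒ λ = −ln(0.32)/49.5 = 0.0230189.
P(X > 85.8) = e^(−0.0230189·85.8) = e^(−1.975) ≈ 0.1388.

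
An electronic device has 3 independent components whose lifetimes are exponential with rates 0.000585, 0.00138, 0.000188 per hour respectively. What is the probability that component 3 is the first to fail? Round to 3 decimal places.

The time to first failure is exponential with rate Σλ = 0.000585 + 0.00138 + 0.000188 = 0.002153.
P(component 3 first) = λ_3/Σλ = 0.000188/0.002153 ≈ 0.087.

0.087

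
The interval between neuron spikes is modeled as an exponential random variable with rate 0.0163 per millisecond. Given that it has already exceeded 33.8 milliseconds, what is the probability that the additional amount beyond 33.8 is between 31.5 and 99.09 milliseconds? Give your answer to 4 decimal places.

Memoryless: the residual past 33.8 is again Exp(λ).
P(31.5 < residual < 99.09) = e^(−λ·31.5) − e^(−λ·99.09) = 0.59843 − 0.19886 ≈ 0.3996.

0.3996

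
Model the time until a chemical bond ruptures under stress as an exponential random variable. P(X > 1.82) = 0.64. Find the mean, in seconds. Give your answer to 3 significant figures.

4.08

e^(−λ·1.82) = 0.64 ⇒ λ = −ln(0.64)/1.82 = 0.245213.
Mean = 1/λ = 4.07809 seconds.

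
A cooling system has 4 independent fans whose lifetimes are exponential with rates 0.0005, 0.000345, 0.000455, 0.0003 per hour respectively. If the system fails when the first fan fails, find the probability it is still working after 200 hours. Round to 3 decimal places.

The time to first failure is exponential with rate Σλ = 0.0005 + 0.000345 + 0.000455 + 0.0003 = 0.0016.
P(min > 200) = e^(−0.0016·200) = e^(−0.32) ≈ 0.726.

0.726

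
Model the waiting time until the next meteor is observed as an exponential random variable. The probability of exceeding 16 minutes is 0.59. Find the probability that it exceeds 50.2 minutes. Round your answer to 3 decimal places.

e^(−λ·16) = 0.59 ⇒ λ = −ln(0.59)/16 = 0.032977.
P(X > 50.2) = e^(−0.032977·50.2) = e^(−1.6554) ≈ 0.191.

0.191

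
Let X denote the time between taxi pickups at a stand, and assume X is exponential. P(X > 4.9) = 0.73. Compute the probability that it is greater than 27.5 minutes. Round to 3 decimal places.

e^(−λ·4.9) = 0.73 ⇒ λ = −ln(0.73)/4.9 = 0.0642267.
P(X > 27.5) = e^(−0.0642267·27.5) = e^(−1.7662) ≈ 0.171.

0.171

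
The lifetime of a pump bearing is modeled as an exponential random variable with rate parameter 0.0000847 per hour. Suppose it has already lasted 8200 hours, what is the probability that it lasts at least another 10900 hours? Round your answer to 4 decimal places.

0.3972

P(X > s+t | X > s) = e^(−λ(s+t))/e^(−λs) = e^(−λt), independent of s = 8200.
P(X > 10900) = e^(−0.92323) ≈ 0.3972.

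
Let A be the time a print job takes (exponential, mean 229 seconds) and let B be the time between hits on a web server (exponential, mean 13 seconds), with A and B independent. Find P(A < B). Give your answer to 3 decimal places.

0.054

λ_1 = 1/229 = 0.00436681, λ_2 = 1/13 = 0.0769231.
For independent exponentials, P(A < B) = λ_1/(λ_1+λ_2) = 0.00436681/0.0812899 ≈ 0.054.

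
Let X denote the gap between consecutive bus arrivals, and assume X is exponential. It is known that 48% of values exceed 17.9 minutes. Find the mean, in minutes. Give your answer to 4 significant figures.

e^(−λ·17.9) = 0.48 ⇒ λ = −ln(0.48)/17.9 = 0.0410039.
Mean = 1/λ = 24.3879 minutes.

24.39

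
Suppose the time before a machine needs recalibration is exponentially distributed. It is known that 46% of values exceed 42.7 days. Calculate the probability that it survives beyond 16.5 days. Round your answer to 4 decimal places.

e^(−λ·42.7) = 0.46 ⇒ λ = −ln(0.46)/42.7 = 0.0181857.
P(X > 16.5) = e^(−0.0181857·16.5) = e^(−0.30006) ≈ 0.7408.

0.7408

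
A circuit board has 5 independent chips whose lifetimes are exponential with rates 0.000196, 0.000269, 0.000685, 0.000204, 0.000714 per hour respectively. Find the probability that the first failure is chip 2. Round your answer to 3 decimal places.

0.130

The time to first failure is exponential with rate Σλ = 0.000196 + 0.000269 + 0.000685 + 0.000204 + 0.000714 = 0.002068.
P(chip 2 first) = λ_2/Σλ = 0.000269/0.002068 ≈ 0.130.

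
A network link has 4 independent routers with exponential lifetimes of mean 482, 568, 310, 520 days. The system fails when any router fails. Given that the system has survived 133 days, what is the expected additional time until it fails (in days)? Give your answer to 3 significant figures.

111

First-failure rate Σλ = 1/482 + 1/568 + 1/310 + 1/520 = 0.00898414.
By memorylessness the expected residual is 1/Σλ = 111.307 days, regardless of the 133 already elapsed.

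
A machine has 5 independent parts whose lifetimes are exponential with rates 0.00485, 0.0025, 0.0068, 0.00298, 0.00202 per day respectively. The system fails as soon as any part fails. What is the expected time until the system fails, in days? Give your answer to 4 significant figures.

The time to first failure is exponential with rate Σλ = 0.00485 + 0.0025 + 0.0068 + 0.00298 + 0.00202 = 0.01915.
E[min] = 1/Σλ = 1/0.01915 = 52.2193 days.

52.22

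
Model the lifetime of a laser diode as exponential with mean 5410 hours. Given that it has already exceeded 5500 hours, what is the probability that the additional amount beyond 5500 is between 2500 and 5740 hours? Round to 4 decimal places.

The rate is λ = 1/5410 = 0.000184843 per hour.
Memoryless: the residual past 5500 is again Exp(λ).
P(2500 < residual < 5740) = e^(−λ·2500) − e^(−λ·5740) = 0.62995 − 0.34611 ≈ 0.2838.

0.2838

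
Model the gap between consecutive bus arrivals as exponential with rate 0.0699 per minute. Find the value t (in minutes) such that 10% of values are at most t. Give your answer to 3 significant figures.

Set 1 − e^(−λt) = 0.1, so t = −ln(0.9)/λ = 0.10536/0.0699 ≈ 1.5073 minutes.

1.51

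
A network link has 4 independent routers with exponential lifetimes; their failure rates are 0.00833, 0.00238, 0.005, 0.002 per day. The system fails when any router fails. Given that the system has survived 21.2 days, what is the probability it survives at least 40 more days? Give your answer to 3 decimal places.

Time to first failure ~ Exp(Σλ) with Σλ = 0.01771.
By memorylessness, P(T > 21.2+40 | T > 21.2) = P(T > 40) = e^(−0.01771·40) ≈ 0.492.

0.492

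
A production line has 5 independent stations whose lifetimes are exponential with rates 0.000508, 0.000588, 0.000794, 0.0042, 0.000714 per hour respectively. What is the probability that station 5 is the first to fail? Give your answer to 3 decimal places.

The time to first failure is exponential with rate Σλ = 0.000508 + 0.000588 + 0.000794 + 0.0042 + 0.000714 = 0.006804.
P(station 5 first) = λ_5/Σλ = 0.000714/0.006804 ≈ 0.105.

0.105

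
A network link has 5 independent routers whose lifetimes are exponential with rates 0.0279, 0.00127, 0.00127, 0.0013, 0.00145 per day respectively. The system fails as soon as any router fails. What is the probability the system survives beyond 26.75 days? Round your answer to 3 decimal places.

The time to first failure is exponential with rate Σλ = 0.0279 + 0.00127 + 0.00127 + 0.0013 + 0.00145 = 0.03319.
P(min > 26.75) = e^(−0.03319·26.75) = e^(−0.88783) ≈ 0.412.

0.412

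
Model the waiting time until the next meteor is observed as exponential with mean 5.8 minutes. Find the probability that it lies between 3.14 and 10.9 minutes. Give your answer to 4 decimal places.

0.4292

The rate is λ = 1/5.8 = 0.172414 per minute.
P(3.14 < X < 10.9) = e^(−λ·3.14) − e^(−λ·10.9) = 0.58195 − 0.15270 ≈ 0.4292.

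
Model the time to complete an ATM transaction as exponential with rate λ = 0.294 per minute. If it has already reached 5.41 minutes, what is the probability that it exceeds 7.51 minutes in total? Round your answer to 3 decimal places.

0.539

By the memoryless property, P(X > 5.41+2.1 | X > 5.41) = P(X > 2.1).
P(X > 2.1) = e^(−0.6174) ≈ 0.539.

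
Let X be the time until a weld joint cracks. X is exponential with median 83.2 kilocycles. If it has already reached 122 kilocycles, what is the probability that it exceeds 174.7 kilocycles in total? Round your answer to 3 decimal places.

For an exponential, median = ln(2)/λ, so λ = ln 2 / 83.2 = 0.0083311 per kilocycle.
The exponential is memoryless, so the remaining time is again Exp(λ): the condition X > 122 is irrelevant.
P(X > 52.7) = e^(−0.43905) ≈ 0.645.

0.645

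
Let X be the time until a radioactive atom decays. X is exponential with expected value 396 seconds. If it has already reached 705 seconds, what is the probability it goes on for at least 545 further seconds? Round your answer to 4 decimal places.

The rate is λ = 1/396 = 0.00252525 per second.
By the memoryless property, P(X > 705+545 | X > 705) = P(X > 545).
P(X > 545) = e^(−1.3763) ≈ 0.2525.

0.2525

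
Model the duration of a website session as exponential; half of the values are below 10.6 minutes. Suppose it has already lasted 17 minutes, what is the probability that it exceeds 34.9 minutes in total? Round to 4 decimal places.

For an exponential, median = ln(2)/λ, so λ = ln 2 / 10.6 = 0.0653912 per minute.
The exponential is memoryless, so the remaining time is again Exp(λ): the condition X > 17 is irrelevant.
P(X > 17.9) = e^(−1.1705) ≈ 0.3102.

0.3102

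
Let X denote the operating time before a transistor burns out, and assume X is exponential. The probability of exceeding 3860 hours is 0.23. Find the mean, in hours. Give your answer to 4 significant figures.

e^(−λ·3860) = 0.23 ⇒ λ = −ln(0.23)/3860 = 0.000380745.
Mean = 1/λ = 2626.43 hours.

2626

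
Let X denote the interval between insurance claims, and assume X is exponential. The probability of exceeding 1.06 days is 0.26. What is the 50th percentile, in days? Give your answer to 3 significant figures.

e^(−λ·1.06) = 0.26 ⇒ λ = −ln(0.26)/1.06 = 1.27082.
50th percentile: 1 − e^(−λt) = 0.5, t = −ln(0.5)/λ = 0.545431 days.

0.545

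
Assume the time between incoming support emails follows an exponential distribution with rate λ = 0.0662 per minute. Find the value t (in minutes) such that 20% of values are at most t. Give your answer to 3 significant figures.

3.37

Set 1 − e^(−λt) = 0.2, so t = −ln(0.8)/λ = 0.22314/0.0662 ≈ 3.37075 minutes.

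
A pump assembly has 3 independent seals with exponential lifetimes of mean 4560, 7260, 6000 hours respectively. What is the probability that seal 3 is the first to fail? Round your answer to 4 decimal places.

Rates: λ_i = 1/mean_i → 0.000219298, 0.000137741, 0.000166667; Σλ = 0.000523706.
P(seal 3 first) = λ_3/Σλ = 0.000166667/0.000523706 ≈ 0.3182.

0.3182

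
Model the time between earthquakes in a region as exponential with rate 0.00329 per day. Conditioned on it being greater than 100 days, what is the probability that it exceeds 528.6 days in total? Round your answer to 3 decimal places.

0.244

The exponential is memoryless, so the remaining time is again Exp(λ): the condition X > 100 is irrelevant.
P(X > 428.6) = e^(−1.4101) ≈ 0.244.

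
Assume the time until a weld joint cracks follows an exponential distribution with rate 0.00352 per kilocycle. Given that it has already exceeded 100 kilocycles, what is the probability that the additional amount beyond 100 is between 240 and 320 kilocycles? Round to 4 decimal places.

Memoryless: the residual past 100 is again Exp(λ).
P(240 < residual < 320) = e^(−λ·240) − e^(−λ·320) = 0.42964 − 0.32420 ≈ 0.1054.

0.1054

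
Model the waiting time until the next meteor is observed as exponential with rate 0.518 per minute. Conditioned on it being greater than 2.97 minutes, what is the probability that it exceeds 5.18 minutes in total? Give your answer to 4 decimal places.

0.3183

By the memoryless property, P(X > 2.97+2.21 | X > 2.97) = P(X > 2.21).
P(X > 2.21) = e^(−1.1448) ≈ 0.3183.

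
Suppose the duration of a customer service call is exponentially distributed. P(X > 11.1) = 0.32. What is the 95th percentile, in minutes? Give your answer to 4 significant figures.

29.18

e^(−λ·11.1) = 0.32 ⇒ λ = −ln(0.32)/11.1 = 0.102652.
95th percentile: 1 − e^(−λt) = 0.95, t = −ln(0.05)/λ = 29.1835 minutes.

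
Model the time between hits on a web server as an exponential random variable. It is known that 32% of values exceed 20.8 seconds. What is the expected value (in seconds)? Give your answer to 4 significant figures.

e^(−λ·20.8) = 0.32 ⇒ λ = −ln(0.32)/20.8 = 0.0547805.
Mean = 1/λ = 18.2547 seconds.

18.25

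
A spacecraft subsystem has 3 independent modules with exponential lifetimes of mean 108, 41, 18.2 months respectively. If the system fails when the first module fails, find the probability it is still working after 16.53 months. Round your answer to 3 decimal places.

The first failure time is exponential with rate Σλ_i = 1/108 + 1/41 + 1/18.2 = 0.0885946 per month.
P(min > 16.53) = e^(−0.0885946·16.53) = e^(−1.4645) ≈ 0.231.

0.231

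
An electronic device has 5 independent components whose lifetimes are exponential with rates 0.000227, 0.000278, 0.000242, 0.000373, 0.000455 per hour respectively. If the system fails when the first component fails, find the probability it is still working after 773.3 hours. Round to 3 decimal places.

0.296

The time to first failure is exponential with rate Σλ = 0.000227 + 0.000278 + 0.000242 + 0.000373 + 0.000455 = 0.001575.
P(min > 773.3) = e^(−0.001575·773.3) = e^(−1.2179) ≈ 0.296.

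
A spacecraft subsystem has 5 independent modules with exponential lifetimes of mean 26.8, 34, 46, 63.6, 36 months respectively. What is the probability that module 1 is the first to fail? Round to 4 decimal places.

0.2828

Rates: λ_i = 1/mean_i → 0.0373134, 0.0294118, 0.0217391, 0.0157233, 0.0277778; Σλ = 0.131965.
P(module 1 first) = λ_1/Σλ = 0.0373134/0.131965 ≈ 0.2828.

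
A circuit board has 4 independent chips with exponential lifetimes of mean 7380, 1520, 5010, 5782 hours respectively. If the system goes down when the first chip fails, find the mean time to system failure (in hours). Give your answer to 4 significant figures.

857.7

The first failure time is exponential with rate Σλ_i = 1/7380 + 1/1520 + 1/5010 + 1/5782 = 0.00116595 per hour.
E[min] = 1/Σλ = 1/0.00116595 = 857.672 hours.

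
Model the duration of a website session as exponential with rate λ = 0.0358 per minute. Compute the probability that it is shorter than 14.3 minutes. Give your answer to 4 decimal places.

P(X ≤ 14.3) = 1 − e^(−λ·14.3) = 1 − e^(−0.51194) ≈ 0.4007.

0.4007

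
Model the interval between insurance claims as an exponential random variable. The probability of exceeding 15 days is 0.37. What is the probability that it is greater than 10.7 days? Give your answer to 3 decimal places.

e^(−λ·15) = 0.37 ⇒ λ = −ln(0.37)/15 = 0.0662835.
P(X > 10.7) = e^(−0.0662835·10.7) = e^(−0.70923) ≈ 0.492.

0.492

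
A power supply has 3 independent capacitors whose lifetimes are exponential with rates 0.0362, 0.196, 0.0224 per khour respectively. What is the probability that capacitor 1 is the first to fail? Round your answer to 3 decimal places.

0.142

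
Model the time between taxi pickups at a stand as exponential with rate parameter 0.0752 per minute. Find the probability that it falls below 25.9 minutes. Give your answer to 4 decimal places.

0.8574

P(X ≤ 25.9) = 1 − e^(−λ·25.9) = 1 − e^(−1.9477) ≈ 0.8574.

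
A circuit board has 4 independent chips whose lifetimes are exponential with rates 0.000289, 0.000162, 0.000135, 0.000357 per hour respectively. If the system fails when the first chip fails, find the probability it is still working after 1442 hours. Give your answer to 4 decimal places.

0.2567

The time to first failure is exponential with rate Σλ = 0.000289 + 0.000162 + 0.000135 + 0.000357 = 0.000943.
P(min > 1442) = e^(−0.000943·1442) = e^(−1.3598) ≈ 0.2567.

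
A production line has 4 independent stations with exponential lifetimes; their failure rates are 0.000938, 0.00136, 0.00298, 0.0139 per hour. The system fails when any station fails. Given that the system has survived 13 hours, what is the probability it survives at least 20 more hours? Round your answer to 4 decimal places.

Time to first failure ~ Exp(Σλ) with Σλ = 0.019178.
By memorylessness, P(T > 13+20 | T > 13) = P(T > 20) = e^(−0.019178·20) ≈ 0.6814.

0.6814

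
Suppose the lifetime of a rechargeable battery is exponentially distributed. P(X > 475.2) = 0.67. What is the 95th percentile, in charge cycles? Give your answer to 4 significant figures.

3555

e^(−λ·475.2) = 0.67 ⇒ λ = −ln(0.67)/475.2 = 0.000842756.
95th percentile: 1 − e^(−λt) = 0.95, t = −ln(0.05)/λ = 3554.69 charge cycles.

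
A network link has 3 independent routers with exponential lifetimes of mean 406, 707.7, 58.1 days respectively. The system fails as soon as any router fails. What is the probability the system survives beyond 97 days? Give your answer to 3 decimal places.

0.129

The first failure time is exponential with rate Σλ_i = 1/406 + 1/707.7 + 1/58.1 = 0.0210878 per day.
P(min > 97) = e^(−0.0210878·97) = e^(−2.0455) ≈ 0.129.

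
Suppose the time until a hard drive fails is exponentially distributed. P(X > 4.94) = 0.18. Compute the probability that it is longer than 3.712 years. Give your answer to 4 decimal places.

0.2757

e^(−λ·4.94) = 0.18 ⇒ λ = −ln(0.18)/4.94 = 0.347125.
P(X > 3.712) = e^(−0.347125·3.712) = e^(−1.2885) ≈ 0.2757.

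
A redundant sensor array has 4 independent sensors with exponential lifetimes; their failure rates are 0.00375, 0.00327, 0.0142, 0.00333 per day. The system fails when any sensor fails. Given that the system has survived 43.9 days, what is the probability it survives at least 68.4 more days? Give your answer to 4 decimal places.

0.1865

Time to first failure ~ Exp(Σλ) with Σλ = 0.02455.
By memorylessness, P(T > 43.9+68.4 | T > 43.9) = P(T > 68.4) = e^(−0.02455·68.4) ≈ 0.1865.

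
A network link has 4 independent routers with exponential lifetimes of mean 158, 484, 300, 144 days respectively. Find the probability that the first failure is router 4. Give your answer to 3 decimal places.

Rates: λ_i = 1/mean_i → 0.00632911, 0.00206612, 0.00333333, 0.00694444; Σλ = 0.018673.
P(router 4 first) = λ_4/Σλ = 0.00694444/0.018673 ≈ 0.372.

0.372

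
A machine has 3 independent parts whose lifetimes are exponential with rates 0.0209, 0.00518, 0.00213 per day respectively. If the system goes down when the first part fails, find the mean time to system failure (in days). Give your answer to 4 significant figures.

35.45

The time to first failure is exponential with rate Σλ = 0.0209 + 0.00518 + 0.00213 = 0.02821.
E[min] = 1/Σλ = 1/0.02821 = 35.4484 days.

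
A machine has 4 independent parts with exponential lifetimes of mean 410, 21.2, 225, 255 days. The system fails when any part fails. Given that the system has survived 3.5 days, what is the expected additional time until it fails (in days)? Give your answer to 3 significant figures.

First-failure rate Σλ = 1/410 + 1/21.2 + 1/225 + 1/255 = 0.0579748.
By memorylessness the expected residual is 1/Σλ = 17.2489 days, regardless of the 3.5 already elapsed.

17.2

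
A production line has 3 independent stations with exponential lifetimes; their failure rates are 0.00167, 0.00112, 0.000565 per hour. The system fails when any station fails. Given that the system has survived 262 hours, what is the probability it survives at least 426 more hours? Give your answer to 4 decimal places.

0.2395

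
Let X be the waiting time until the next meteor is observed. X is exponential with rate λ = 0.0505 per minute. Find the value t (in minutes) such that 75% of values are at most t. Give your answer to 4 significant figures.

27.45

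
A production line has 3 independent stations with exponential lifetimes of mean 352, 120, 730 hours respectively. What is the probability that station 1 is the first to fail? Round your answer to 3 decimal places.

0.226

Rates: λ_i = 1/mean_i → 0.00284091, 0.00833333, 0.00136986; Σλ = 0.0125441.
P(station 1 first) = λ_1/Σλ = 0.00284091/0.0125441 ≈ 0.226.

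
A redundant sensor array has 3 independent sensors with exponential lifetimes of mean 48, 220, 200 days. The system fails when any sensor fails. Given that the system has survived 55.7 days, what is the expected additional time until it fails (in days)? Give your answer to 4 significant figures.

First-failure rate Σλ = 1/48 + 1/220 + 1/200 = 0.0303788.
By memorylessness the expected residual is 1/Σλ = 32.9177 days, regardless of the 55.7 already elapsed.

32.92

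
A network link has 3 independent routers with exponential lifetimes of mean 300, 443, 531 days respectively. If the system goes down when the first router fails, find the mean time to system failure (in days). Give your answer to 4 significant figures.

133.8

The first failure time is exponential with rate Σλ_i = 1/300 + 1/443 + 1/531 = 0.00747391 per day.
E[min] = 1/Σλ = 1/0.00747391 = 133.799 days.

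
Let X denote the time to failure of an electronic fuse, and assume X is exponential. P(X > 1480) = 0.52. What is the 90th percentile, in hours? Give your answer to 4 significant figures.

5211

e^(−λ·1480) = 0.52 ⇒ λ = −ln(0.52)/1480 = 0.000441842.
90th percentile: 1 − e^(−λt) = 0.9, t = −ln(0.1)/λ = 5211.33 hours.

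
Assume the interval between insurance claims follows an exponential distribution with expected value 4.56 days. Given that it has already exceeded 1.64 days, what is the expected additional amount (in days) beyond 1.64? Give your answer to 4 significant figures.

The rate is λ = 1/4.56 = 0.219298 per day.
By memorylessness, the remaining amount past any threshold is again Exp(λ) with mean 1/λ = 4.56 days.

4.560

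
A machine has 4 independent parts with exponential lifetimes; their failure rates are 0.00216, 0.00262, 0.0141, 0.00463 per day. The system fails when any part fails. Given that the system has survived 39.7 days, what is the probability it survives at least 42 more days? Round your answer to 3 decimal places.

0.373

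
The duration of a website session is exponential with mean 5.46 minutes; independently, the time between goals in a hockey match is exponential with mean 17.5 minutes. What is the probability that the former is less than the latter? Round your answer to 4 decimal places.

λ_1 = 1/5.46 = 0.18315, λ_2 = 1/17.5 = 0.0571429.
For independent exponentials, P(the former < the latter) = λ_1/(λ_1+λ_2) = 0.18315/0.240293 ≈ 0.7622.

0.7622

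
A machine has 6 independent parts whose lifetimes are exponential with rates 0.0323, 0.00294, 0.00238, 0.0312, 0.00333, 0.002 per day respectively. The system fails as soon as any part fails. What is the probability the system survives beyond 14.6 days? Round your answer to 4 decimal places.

0.3387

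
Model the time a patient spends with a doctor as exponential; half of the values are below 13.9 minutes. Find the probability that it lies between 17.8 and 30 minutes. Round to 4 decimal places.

0.1876

For an exponential, median = ln(2)/λ, so λ = ln 2 / 13.9 = 0.0498667 per minute.
P(17.8 < X < 30) = e^(−λ·17.8) − e^(−λ·30) = 0.41163 − 0.22402 ≈ 0.1876.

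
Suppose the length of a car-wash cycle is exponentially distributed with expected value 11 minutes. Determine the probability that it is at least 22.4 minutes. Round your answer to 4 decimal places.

The rate is λ = 1/11 = 0.0909091 per minute.
P(X > 22.4) = e^(−λ·22.4) = e^(−2.0364) ≈ 0.1305.

0.1305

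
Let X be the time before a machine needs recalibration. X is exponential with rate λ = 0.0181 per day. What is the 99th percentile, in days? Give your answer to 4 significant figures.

Set 1 − e^(−λt) = 0.99, so t = −ln(0.01)/λ = 4.6052/0.0181 ≈ 254.429 days.

254.4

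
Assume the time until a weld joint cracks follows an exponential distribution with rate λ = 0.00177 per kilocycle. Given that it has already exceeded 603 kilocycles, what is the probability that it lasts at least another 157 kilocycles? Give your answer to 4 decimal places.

P(X > s+t | X > s) = e^(−λ(s+t))/e^(−λs) = e^(−λt), independent of s = 603.
P(X > 157) = e^(−0.27789) ≈ 0.7574.

0.7574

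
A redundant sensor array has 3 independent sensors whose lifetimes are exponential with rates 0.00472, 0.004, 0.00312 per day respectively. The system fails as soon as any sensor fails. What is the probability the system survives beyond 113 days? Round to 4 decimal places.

The time to first failure is exponential with rate Σλ = 0.00472 + 0.004 + 0.00312 = 0.01184.
P(min > 113) = e^(−0.01184·113) = e^(−1.3379) ≈ 0.2624.

0.2624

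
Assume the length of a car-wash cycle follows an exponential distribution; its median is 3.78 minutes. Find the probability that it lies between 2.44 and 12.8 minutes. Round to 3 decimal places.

For an exponential, median = ln(2)/λ, so λ = ln 2 / 3.78 = 0.183372 per minute.
P(2.44 < X < 12.8) = e^(−λ·2.44) − e^(−λ·12.8) = 0.63927 − 0.09564 ≈ 0.544.

0.544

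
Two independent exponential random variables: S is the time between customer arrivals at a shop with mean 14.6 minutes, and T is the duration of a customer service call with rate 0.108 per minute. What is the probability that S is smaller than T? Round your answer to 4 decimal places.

λ_1 = 1/14.6 = 0.0684932, λ_2 = 0.108.
For independent exponentials, P(S < T) = λ_1/(λ_1+λ_2) = 0.0684932/0.176493 ≈ 0.3881.

0.3881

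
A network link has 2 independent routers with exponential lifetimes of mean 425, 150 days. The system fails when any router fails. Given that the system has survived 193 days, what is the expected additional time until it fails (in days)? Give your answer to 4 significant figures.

First-failure rate Σλ = 1/425 + 1/150 = 0.00901961.
By memorylessness the expected residual is 1/Σλ = 110.87 days, regardless of the 193 already elapsed.

110.9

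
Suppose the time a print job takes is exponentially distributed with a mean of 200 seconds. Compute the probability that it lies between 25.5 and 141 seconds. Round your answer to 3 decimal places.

The rate is λ = 1/200 = 0.005 per second.
P(25.5 < X < 141) = e^(−λ·25.5) − e^(−λ·141) = 0.88029 − 0.49411 ≈ 0.386.

0.386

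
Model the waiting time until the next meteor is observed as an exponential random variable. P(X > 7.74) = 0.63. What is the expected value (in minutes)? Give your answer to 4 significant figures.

16.75

e^(−λ·7.74) = 0.63 ⇒ λ = −ln(0.63)/7.74 = 0.0596945.
Mean = 1/λ = 16.752 minutes.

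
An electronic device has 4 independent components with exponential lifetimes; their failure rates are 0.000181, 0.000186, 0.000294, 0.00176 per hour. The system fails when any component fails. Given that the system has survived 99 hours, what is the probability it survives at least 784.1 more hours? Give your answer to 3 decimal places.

Time to first failure ~ Exp(Σλ) with Σλ = 0.002421.
By memorylessness, P(T > 99+784.1 | T > 99) = P(T > 784.1) = e^(−0.002421·784.1) ≈ 0.150.

0.150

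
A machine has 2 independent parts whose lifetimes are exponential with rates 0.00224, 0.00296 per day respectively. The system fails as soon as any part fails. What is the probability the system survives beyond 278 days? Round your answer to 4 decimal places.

The time to first failure is exponential with rate Σλ = 0.00224 + 0.00296 = 0.0052.
P(min > 278) = e^(−0.0052·278) = e^(−1.4456) ≈ 0.2356.

0.2356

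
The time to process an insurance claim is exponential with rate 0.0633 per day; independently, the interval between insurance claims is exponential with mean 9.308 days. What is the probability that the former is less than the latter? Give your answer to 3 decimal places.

λ_1 = 0.0633, λ_2 = 1/9.308 = 0.107434.
For independent exponentials, P(the former < the latter) = λ_1/(λ_1+λ_2) = 0.0633/0.170734 ≈ 0.371.

0.371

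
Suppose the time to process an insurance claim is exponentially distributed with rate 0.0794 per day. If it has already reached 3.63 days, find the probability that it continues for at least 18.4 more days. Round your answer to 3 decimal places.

By the memoryless property, P(X > 3.63+18.4 | X > 3.63) = P(X > 18.4).
P(X > 18.4) = e^(−1.461) ≈ 0.232.

0.232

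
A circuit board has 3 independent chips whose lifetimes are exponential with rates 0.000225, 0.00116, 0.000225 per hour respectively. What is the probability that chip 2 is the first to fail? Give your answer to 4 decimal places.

0.7205

The time to first failure is exponential with rate Σλ = 0.000225 + 0.00116 + 0.000225 = 0.00161.
P(chip 2 first) = λ_2/Σλ = 0.00116/0.00161 ≈ 0.7205.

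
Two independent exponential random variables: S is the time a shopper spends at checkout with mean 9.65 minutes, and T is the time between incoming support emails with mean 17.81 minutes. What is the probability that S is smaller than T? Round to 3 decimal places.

λ_1 = 1/9.65 = 0.103627, λ_2 = 1/17.81 = 0.0561482.
For independent exponentials, P(S < T) = λ_1/(λ_1+λ_2) = 0.103627/0.159775 ≈ 0.649.

0.649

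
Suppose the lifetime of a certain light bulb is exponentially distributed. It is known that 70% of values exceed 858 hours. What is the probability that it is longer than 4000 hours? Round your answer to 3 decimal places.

0.190

e^(−λ·858) = 0.70 ⇒ λ = −ln(0.70)/858 = 0.000415705.
P(X > 4000) = e^(−0.000415705·4000) = e^(−1.6628) ≈ 0.190.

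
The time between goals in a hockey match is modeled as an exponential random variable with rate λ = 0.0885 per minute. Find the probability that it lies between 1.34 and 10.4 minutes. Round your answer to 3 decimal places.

P(1.34 < X < 10.4) = e^(−λ·1.34) − e^(−λ·10.4) = 0.88817 − 0.39836 ≈ 0.490.

0.490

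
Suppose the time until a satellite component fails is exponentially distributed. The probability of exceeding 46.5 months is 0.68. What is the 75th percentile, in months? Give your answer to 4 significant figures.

e^(−λ·46.5) = 0.68 ⇒ λ = −ln(0.68)/46.5 = 0.00829382.
75th percentile: 1 − e^(−λt) = 0.75, t = −ln(0.25)/λ = 167.148 months.

167.1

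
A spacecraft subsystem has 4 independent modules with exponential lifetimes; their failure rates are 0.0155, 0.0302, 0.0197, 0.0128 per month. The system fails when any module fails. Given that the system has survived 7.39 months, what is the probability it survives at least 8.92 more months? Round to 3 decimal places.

0.498

Time to first failure ~ Exp(Σλ) with Σλ = 0.0782.
By memorylessness, P(T > 7.39+8.92 | T > 7.39) = P(T > 8.92) = e^(−0.0782·8.92) ≈ 0.498.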